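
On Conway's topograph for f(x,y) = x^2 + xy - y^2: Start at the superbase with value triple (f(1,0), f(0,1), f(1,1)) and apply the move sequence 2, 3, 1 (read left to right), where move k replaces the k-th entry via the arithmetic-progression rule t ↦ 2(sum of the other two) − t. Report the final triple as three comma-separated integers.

start (1,-1,1) = (f(1,0),f(0,1),f(1,1))
replace slot 2: 2·(1+1) − (-1) = 5 → (1,5,1)
replace slot 3: 2·(1+5) − 1 = 11 → (1,5,11)
replace slot 1: 2·(5+11) − 1 = 31 → (31,5,11)

31,5,11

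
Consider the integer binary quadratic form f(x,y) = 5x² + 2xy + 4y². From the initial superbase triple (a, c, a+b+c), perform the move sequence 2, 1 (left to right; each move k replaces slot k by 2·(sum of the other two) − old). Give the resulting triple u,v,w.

start (5,4,11) = (f(1,0),f(0,1),f(1,1))
replace slot 2: 2·(5+11) − 4 = 28 → (5,28,11)
replace slot 1: 2·(28+11) − 5 = 73 → (73,28,11)

73,28,11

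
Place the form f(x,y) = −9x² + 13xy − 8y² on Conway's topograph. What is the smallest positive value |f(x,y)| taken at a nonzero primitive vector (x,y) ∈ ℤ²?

translate: b→5 (≡-13 mod 18), so (9,-13,8)→(9,5,4)
flip: (9,5,4)→(4,-5,9)
translate: b→3 (≡-5 mod 8), so (4,-5,9)→(4,3,8)
reduced (well bottom): (4,3,8) with a≤c, −a<b≤a
well minimum |f| = |-4| = 4 (negative-definite)

4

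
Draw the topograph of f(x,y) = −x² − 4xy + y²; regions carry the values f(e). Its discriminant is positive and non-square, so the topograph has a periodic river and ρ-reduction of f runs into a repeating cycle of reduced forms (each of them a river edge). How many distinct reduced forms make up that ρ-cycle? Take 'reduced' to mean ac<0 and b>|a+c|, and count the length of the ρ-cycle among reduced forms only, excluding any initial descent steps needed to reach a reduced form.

D = 20, ⌊√D⌋ = 4
descent: ρ → (1,4,-1)  [lands on river]
river: ρ → (-1,4,1)
ρ-cycle length = 2 (tail of 1 descent step not counted)

2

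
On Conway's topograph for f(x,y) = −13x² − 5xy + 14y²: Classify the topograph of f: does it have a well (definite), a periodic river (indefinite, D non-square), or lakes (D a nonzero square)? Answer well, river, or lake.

D = b²−4ac = (-5)² − 4·(-13)·14 = 753
D > 0 non-square ⇒ indefinite ⇒ periodic river

river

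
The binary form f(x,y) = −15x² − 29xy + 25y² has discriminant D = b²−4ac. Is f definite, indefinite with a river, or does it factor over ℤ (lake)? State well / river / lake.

D = b²−4ac = (-29)² − 4·(-15)·25 = 2341
D > 0 non-square ⇒ indefinite ⇒ periodic river

river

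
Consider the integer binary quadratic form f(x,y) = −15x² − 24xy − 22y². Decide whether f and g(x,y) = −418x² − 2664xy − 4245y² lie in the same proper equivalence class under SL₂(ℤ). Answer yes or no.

D₁ = -744, D₂ = -744
f is negative-definite; reduce −f:
−f: translate: b→-6 (≡24 mod 30), so (15,24,22)→(15,-6,13)
−f: flip: (15,-6,13)→(13,6,15)
−f: reduced (well bottom): (13,6,15) with a≤c, −a<b≤a
flip sign back: reduced form of f is (-13,-6,-15)
g is negative-definite; reduce −g:
−g: translate: b→156 (≡2664 mod 836), so (418,2664,4245)→(418,156,15)
−g: flip: (418,156,15)→(15,-156,418)
−g: translate: b→-6 (≡-156 mod 30), so (15,-156,418)→(15,-6,13)
−g: flip: (15,-6,13)→(13,6,15)
−g: reduced (well bottom): (13,6,15) with a≤c, −a<b≤a
flip sign back: reduced form of g is (-13,-6,-15)
reduced forms (-13, -6, -15) vs (-13, -6, -15) ⇒ equivalent

yes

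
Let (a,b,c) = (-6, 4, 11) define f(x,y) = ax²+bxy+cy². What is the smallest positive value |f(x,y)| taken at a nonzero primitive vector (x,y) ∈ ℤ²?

descent: ρ → (11,-4,-6)
descent: ρ → (-6,16,1)  [lands on river]
river: ρ → (1,16,-6)
river: ρ → (-6,8,9)
river: ρ → (9,10,-5)
river: ρ → (-5,10,9)
river: ρ → (9,8,-6)
closes: descent 2, river 6
min |a| on river = 1

1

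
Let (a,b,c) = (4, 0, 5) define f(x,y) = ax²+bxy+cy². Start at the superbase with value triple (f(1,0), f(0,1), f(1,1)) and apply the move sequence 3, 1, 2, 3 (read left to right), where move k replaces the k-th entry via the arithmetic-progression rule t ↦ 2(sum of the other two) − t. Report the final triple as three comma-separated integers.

start (4,5,9) = (f(1,0),f(0,1),f(1,1))
replace slot 3: 2·(4+5) − 9 = 9 → (4,5,9)
replace slot 1: 2·(5+9) − 4 = 24 → (24,5,9)
replace slot 2: 2·(24+9) − 5 = 61 → (24,61,9)
replace slot 3: 2·(24+61) − 9 = 161 → (24,61,161)

24,61,161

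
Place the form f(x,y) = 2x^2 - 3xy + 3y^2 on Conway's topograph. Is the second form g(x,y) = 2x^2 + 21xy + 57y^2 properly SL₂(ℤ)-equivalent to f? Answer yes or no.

D₁ = -15, D₂ = -15
f: translate: b→1 (≡-3 mod 4), so (2,-3,3)→(2,1,2)
f: reduced (well bottom): (2,1,2) with a≤c, −a<b≤a
g: translate: b→1 (≡21 mod 4), so (2,21,57)→(2,1,2)
g: reduced (well bottom): (2,1,2) with a≤c, −a<b≤a
reduced forms (2, 1, 2) vs (2, 1, 2) ⇒ equivalent

yes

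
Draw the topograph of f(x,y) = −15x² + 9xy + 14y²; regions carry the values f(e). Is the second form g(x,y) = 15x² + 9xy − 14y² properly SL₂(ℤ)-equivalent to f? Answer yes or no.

D₁ = 921, D₂ = 921
river cycle of f (length 34): (14, 19, -10), (-10, 21, 12), (12, 27, -4), (-4, 29, 5), (5, 21, -24), (-24, 27, 2), (2, 29, -10), (-10, 11, 20), (20, 29, -1), (-1, 29, 20), … (24 more)
river cycle of g (length 34): (-14, 19, 10), (10, 21, -12), (-12, 27, 4), (4, 29, -5), (-5, 21, 24), (24, 27, -2), (-2, 29, 10), (10, 11, -20), (-20, 29, 1), (1, 29, -20), … (24 more)
cycles differ ⇒ inequivalent

no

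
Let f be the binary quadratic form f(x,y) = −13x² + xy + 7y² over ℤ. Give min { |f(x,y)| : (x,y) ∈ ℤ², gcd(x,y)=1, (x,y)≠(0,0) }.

descent: ρ → (7,13,-7)  [lands on river]
river: ρ → (-7,15,5)
river: ρ → (5,15,-7)
river: ρ → (-7,13,7)
river: ρ → (7,15,-5)
river: ρ → (-5,15,7)
closes: descent 1, river 6
min |a| on river = 5

5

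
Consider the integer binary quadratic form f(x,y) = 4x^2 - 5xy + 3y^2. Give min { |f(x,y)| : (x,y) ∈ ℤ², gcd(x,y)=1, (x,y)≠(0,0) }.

translate: b→3 (≡-5 mod 8), so (4,-5,3)→(4,3,2)
flip: (4,3,2)→(2,-3,4)
translate: b→1 (≡-3 mod 4), so (2,-3,4)→(2,1,3)
reduced (well bottom): (2,1,3) with a≤c, −a<b≤a
well minimum = a = 2

2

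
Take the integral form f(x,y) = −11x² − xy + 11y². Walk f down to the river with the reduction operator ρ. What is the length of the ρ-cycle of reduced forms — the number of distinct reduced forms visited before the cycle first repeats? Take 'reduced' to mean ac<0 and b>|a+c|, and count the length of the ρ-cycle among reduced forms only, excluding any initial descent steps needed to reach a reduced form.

D = 485, ⌊√D⌋ = 22
descent: ρ → (11,1,-11)  [lands on river]
river: ρ → (-11,21,1)
river: ρ → (1,21,-11)
river: ρ → (-11,1,11)
river: ρ → (11,21,-1)
river: ρ → (-1,21,11)
ρ-cycle length = 6 (tail of 1 descent step not counted)

6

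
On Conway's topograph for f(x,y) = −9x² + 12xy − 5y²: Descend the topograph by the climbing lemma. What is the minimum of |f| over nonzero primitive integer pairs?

translate: b→6 (≡-12 mod 18), so (9,-12,5)→(9,6,2)
flip: (9,6,2)→(2,-6,9)
translate: b→2 (≡-6 mod 4), so (2,-6,9)→(2,2,5)
reduced (well bottom): (2,2,5) with a≤c, −a<b≤a
well minimum |f| = |-2| = 2 (negative-definite)

2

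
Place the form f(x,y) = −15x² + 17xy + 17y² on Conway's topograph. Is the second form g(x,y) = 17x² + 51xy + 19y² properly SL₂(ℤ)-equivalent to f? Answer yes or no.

D₁ = 1309, D₂ = 1309
river cycle of f (length 14): (17, 17, -15), (-15, 13, 19), (19, 25, -9), (-9, 29, 13), (13, 23, -15), (-15, 7, 21), (21, 35, -1), (-1, 35, 21), (21, 7, -15), (-15, 23, 13), … (4 more)
river cycle of g (length 14): (19, 25, -9), (-9, 29, 13), (13, 23, -15), (-15, 7, 21), (21, 35, -1), (-1, 35, 21), (21, 7, -15), (-15, 23, 13), (13, 29, -9), (-9, 25, 19), … (4 more)
cycles coincide ⇒ equivalent

yes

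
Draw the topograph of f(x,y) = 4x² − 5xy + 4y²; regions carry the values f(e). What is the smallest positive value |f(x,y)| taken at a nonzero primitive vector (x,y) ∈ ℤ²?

translate: b→3 (≡-5 mod 8), so (4,-5,4)→(4,3,3)
flip: (4,3,3)→(3,-3,4)
translate: b→3 (≡-3 mod 6), so (3,-3,4)→(3,3,4)
reduced (well bottom): (3,3,4) with a≤c, −a<b≤a
well minimum = a = 3

3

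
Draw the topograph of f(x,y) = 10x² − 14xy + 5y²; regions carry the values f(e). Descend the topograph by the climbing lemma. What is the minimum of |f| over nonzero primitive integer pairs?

translate: b→6 (≡-14 mod 20), so (10,-14,5)→(10,6,1)
flip: (10,6,1)→(1,-6,10)
translate: b→0 (≡-6 mod 2), so (1,-6,10)→(1,0,1)
reduced (well bottom): (1,0,1) with a≤c, −a<b≤a
well minimum = a = 1

1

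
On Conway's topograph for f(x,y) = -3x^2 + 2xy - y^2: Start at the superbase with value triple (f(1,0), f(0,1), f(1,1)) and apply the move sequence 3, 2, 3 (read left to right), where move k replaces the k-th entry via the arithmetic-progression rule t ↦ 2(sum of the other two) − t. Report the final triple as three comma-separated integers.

start (-3,-1,-2) = (f(1,0),f(0,1),f(1,1))
replace slot 3: 2·((-3)+(-1)) − (-2) = -6 → (-3,-1,-6)
replace slot 2: 2·((-3)+(-6)) − (-1) = -17 → (-3,-17,-6)
replace slot 3: 2·((-3)+(-17)) − (-6) = -34 → (-3,-17,-34)

-3,-17,-34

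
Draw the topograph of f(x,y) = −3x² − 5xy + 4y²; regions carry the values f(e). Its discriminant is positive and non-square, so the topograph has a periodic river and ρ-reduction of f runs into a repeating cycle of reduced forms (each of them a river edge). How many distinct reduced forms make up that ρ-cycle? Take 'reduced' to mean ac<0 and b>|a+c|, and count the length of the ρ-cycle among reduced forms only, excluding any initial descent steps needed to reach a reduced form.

D = 73, ⌊√D⌋ = 8
descent: ρ → (4,5,-3)  [lands on river]
river: ρ → (-3,7,2)
river: ρ → (2,5,-6)
river: ρ → (-6,7,1)
river: ρ → (1,7,-6)
river: ρ → (-6,5,2)
river: ρ → (2,7,-3)
river: ρ → (-3,5,4)
river: ρ → (4,3,-4)
river: ρ → (-4,5,3)
river: ρ → (3,7,-2)
river: ρ → (-2,5,6)
river: ρ → (6,7,-1)
river: ρ → (-1,7,6)
river: ρ → (6,5,-2)
river: ρ → (-2,7,3)
river: ρ → (3,5,-4)
river: ρ → (-4,3,4)
ρ-cycle length = 18 (tail of 1 descent step not counted)

18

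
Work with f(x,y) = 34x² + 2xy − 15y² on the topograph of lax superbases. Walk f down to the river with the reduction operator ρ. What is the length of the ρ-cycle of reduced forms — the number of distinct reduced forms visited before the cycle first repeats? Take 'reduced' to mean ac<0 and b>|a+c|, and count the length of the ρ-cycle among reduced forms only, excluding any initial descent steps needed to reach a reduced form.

D = 2044, ⌊√D⌋ = 45
descent: ρ → (-15,28,21)  [lands on river]
river: ρ → (21,14,-22)
river: ρ → (-22,30,13)
river: ρ → (13,22,-30)
river: ρ → (-30,38,5)
river: ρ → (5,42,-14)
river: ρ → (-14,42,5)
river: ρ → (5,38,-30)
river: ρ → (-30,22,13)
river: ρ → (13,30,-22)
river: ρ → (-22,14,21)
river: ρ → (21,28,-15)
river: ρ → (-15,32,17)
river: ρ → (17,36,-11)
river: ρ → (-11,30,26)
river: ρ → (26,22,-15)
river: ρ → (-15,38,10)
river: ρ → (10,42,-7)
river: ρ → (-7,42,10)
river: ρ → (10,38,-15)
river: ρ → (-15,22,26)
river: ρ → (26,30,-11)
river: ρ → (-11,36,17)
river: ρ → (17,32,-15)
ρ-cycle length = 24 (tail of 1 descent step not counted)

24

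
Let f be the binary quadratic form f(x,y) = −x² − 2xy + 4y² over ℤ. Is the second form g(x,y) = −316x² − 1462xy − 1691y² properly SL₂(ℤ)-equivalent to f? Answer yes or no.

D₁ = 20, D₂ = 20
river cycle of f (length 2): (-1, 4, 1), (1, 4, -1)
river cycle of g (length 2): (-1, 4, 1), (1, 4, -1)
cycles coincide ⇒ equivalent

yes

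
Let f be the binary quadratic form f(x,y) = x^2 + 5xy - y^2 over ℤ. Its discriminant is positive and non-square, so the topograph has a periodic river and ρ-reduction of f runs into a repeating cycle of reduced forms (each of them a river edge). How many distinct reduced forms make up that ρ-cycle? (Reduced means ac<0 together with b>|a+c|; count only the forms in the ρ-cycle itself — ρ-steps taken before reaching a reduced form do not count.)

D = 29, ⌊√D⌋ = 5
river: ρ → (-1,5,1)
river: ρ → (1,5,-1)
ρ-cycle length = 2 (tail of 0 descent steps not counted)

2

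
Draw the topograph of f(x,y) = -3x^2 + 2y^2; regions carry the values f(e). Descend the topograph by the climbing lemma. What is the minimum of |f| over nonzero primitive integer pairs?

descent: ρ → (2,4,-1)  [lands on river]
river: ρ → (-1,4,2)
closes: descent 1, river 2
min |a| on river = 1

1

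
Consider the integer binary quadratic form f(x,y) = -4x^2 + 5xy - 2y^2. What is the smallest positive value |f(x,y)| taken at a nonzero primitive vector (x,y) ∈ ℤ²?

translate: b→3 (≡-5 mod 8), so (4,-5,2)→(4,3,1)
flip: (4,3,1)→(1,-3,4)
translate: b→1 (≡-3 mod 2), so (1,-3,4)→(1,1,2)
reduced (well bottom): (1,1,2) with a≤c, −a<b≤a
well minimum |f| = |-1| = 1 (negative-definite)

1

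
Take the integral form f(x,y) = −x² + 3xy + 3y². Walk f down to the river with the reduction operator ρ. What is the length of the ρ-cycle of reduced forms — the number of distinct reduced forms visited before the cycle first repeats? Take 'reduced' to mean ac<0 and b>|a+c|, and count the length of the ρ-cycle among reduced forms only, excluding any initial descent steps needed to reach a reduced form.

D = 21, ⌊√D⌋ = 4
river: ρ → (3,3,-1)
river: ρ → (-1,3,3)
ρ-cycle length = 2 (tail of 0 descent steps not counted)

2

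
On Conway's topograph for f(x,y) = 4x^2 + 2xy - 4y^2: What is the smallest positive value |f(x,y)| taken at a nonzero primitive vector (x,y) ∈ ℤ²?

river: ρ → (-4,6,2)
river: ρ → (2,6,-4)
river: ρ → (-4,2,4)
river: ρ → (4,6,-2)
river: ρ → (-2,6,4)
river: ρ → (4,2,-4)
closes: descent 0, river 6
min |a| on river = 2

2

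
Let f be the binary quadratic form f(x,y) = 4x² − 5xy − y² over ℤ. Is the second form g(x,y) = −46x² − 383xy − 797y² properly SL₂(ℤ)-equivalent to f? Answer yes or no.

D₁ = 41, D₂ = 41
river cycle of f (length 10): (-1, 5, 4), (4, 3, -2), (-2, 5, 2), (2, 3, -4), (-4, 5, 1), (1, 5, -4), (-4, 3, 2), (2, 5, -2), (-2, 3, 4), (4, 5, -1)
river cycle of g (length 10): (-1, 5, 4), (4, 3, -2), (-2, 5, 2), (2, 3, -4), (-4, 5, 1), (1, 5, -4), (-4, 3, 2), (2, 5, -2), (-2, 3, 4), (4, 5, -1)
cycles coincide ⇒ equivalent

yes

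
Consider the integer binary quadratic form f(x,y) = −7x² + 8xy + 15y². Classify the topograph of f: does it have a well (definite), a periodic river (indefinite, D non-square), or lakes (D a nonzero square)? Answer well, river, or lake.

D = b²−4ac = 8² − 4·(-7)·15 = 484
D = 22² is a perfect square ⇒ form factors over ℤ ⇒ lakes

lake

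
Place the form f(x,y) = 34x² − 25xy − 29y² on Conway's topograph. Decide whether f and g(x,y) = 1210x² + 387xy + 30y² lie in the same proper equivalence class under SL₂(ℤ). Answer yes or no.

D₁ = 4569, D₂ = 4569
river cycle of f (length 72): (-29, 25, 34), (34, 43, -20), (-20, 37, 40), (40, 43, -17), (-17, 59, 16), (16, 37, -50), (-50, 63, 3), (3, 63, -50), (-50, 37, 16), (16, 59, -17), … (62 more)
river cycle of g (length 72): (30, 33, -29), (-29, 25, 34), (34, 43, -20), (-20, 37, 40), (40, 43, -17), (-17, 59, 16), (16, 37, -50), (-50, 63, 3), (3, 63, -50), (-50, 37, 16), … (62 more)
cycles coincide ⇒ equivalent

yes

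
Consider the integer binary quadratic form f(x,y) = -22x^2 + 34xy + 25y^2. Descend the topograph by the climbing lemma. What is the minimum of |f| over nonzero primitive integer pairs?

river: ρ → (25,16,-31)
river: ρ → (-31,46,10)
river: ρ → (10,54,-11)
river: ρ → (-11,56,5)
river: ρ → (5,54,-22)
river: ρ → (-22,34,25)
closes: descent 0, river 6
min |a| on river = 5

5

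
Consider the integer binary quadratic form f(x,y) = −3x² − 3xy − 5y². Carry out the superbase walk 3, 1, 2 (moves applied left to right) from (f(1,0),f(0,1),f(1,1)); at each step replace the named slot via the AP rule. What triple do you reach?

start (-3,-5,-11) = (f(1,0),f(0,1),f(1,1))
replace slot 3: 2·((-3)+(-5)) − (-11) = -5 → (-3,-5,-5)
replace slot 1: 2·((-5)+(-5)) − (-3) = -17 → (-17,-5,-5)
replace slot 2: 2·((-17)+(-5)) − (-5) = -39 → (-17,-39,-5)

-17,-39,-5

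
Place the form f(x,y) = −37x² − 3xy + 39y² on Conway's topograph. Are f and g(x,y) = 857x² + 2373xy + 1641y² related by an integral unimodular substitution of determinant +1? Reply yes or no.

D₁ = 5781, D₂ = 5781
river cycle of f (length 14): (39, 3, -37), (-37, 71, 5), (5, 69, -51), (-51, 33, 23), (23, 59, -25), (-25, 41, 41), (41, 41, -25), (-25, 59, 23), (23, 33, -51), (-51, 69, 5), … (4 more)
river cycle of g (length 14): (5, 69, -51), (-51, 33, 23), (23, 59, -25), (-25, 41, 41), (41, 41, -25), (-25, 59, 23), (23, 33, -51), (-51, 69, 5), (5, 71, -37), (-37, 3, 39), … (4 more)
cycles coincide ⇒ equivalent

yes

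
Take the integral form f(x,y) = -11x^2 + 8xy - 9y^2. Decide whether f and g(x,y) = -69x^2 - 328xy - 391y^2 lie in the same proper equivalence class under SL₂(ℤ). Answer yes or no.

D₁ = -332, D₂ = -332
f is negative-definite; reduce −f:
−f: flip: (11,-8,9)→(9,8,11)
−f: reduced (well bottom): (9,8,11) with a≤c, −a<b≤a
flip sign back: reduced form of f is (-9,-8,-11)
g is negative-definite; reduce −g:
−g: translate: b→52 (≡328 mod 138), so (69,328,391)→(69,52,11)
−g: flip: (69,52,11)→(11,-52,69)
−g: translate: b→-8 (≡-52 mod 22), so (11,-52,69)→(11,-8,9)
−g: flip: (11,-8,9)→(9,8,11)
−g: reduced (well bottom): (9,8,11) with a≤c, −a<b≤a
flip sign back: reduced form of g is (-9,-8,-11)
reduced forms (-9, -8, -11) vs (-9, -8, -11) ⇒ equivalent

yes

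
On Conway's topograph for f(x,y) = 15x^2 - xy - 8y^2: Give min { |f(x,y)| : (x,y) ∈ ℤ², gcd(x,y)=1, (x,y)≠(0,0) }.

descent: ρ → (-8,17,6)  [lands on river]
river: ρ → (6,19,-5)
river: ρ → (-5,21,2)
river: ρ → (2,19,-15)
river: ρ → (-15,11,6)
river: ρ → (6,13,-13)
river: ρ → (-13,13,6)
river: ρ → (6,11,-15)
river: ρ → (-15,19,2)
river: ρ → (2,21,-5)
river: ρ → (-5,19,6)
river: ρ → (6,17,-8)
river: ρ → (-8,15,8)
river: ρ → (8,17,-6)
river: ρ → (-6,19,5)
river: ρ → (5,21,-2)
river: ρ → (-2,19,15)
river: ρ → (15,11,-6)
river: ρ → (-6,13,13)
river: ρ → (13,13,-6)
river: ρ → (-6,11,15)
river: ρ → (15,19,-2)
river: ρ → (-2,21,5)
river: ρ → (5,19,-6)
river: ρ → (-6,17,8)
river: ρ → (8,15,-8)
closes: descent 1, river 26
min |a| on river = 2

2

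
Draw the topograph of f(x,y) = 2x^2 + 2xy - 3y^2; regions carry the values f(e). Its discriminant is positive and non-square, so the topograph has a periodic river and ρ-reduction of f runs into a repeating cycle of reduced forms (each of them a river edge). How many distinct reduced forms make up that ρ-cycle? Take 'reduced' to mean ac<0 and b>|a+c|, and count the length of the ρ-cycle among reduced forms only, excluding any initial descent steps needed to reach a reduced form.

D = 28, ⌊√D⌋ = 5
river: ρ → (-3,4,1)
river: ρ → (1,4,-3)
river: ρ → (-3,2,2)
river: ρ → (2,2,-3)
ρ-cycle length = 4 (tail of 0 descent steps not counted)

4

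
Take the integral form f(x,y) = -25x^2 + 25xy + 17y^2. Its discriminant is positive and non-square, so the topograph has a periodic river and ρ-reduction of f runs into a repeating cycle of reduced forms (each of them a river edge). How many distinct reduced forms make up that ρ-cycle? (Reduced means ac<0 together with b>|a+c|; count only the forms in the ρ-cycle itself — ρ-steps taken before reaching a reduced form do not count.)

D = 2325, ⌊√D⌋ = 48
river: ρ → (17,43,-7)
river: ρ → (-7,41,23)
river: ρ → (23,5,-25)
river: ρ → (-25,45,3)
river: ρ → (3,45,-25)
river: ρ → (-25,5,23)
river: ρ → (23,41,-7)
river: ρ → (-7,43,17)
river: ρ → (17,25,-25)
river: ρ → (-25,25,17)
ρ-cycle length = 10 (tail of 0 descent steps not counted)

10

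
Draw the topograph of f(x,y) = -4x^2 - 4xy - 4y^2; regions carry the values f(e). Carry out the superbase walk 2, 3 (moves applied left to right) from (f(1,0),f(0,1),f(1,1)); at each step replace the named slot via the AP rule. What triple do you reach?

start (-4,-4,-12) = (f(1,0),f(0,1),f(1,1))
replace slot 2: 2·((-4)+(-12)) − (-4) = -28 → (-4,-28,-12)
replace slot 3: 2·((-4)+(-28)) − (-12) = -52 → (-4,-28,-52)

-4,-28,-52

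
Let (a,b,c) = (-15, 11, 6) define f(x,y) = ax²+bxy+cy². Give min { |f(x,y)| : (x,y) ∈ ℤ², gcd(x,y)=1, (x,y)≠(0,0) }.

river: ρ → (6,13,-13)
river: ρ → (-13,13,6)
river: ρ → (6,11,-15)
river: ρ → (-15,19,2)
river: ρ → (2,21,-5)
river: ρ → (-5,19,6)
river: ρ → (6,17,-8)
river: ρ → (-8,15,8)
river: ρ → (8,17,-6)
river: ρ → (-6,19,5)
river: ρ → (5,21,-2)
river: ρ → (-2,19,15)
river: ρ → (15,11,-6)
river: ρ → (-6,13,13)
river: ρ → (13,13,-6)
river: ρ → (-6,11,15)
river: ρ → (15,19,-2)
river: ρ → (-2,21,5)
river: ρ → (5,19,-6)
river: ρ → (-6,17,8)
river: ρ → (8,15,-8)
river: ρ → (-8,17,6)
river: ρ → (6,19,-5)
river: ρ → (-5,21,2)
river: ρ → (2,19,-15)
river: ρ → (-15,11,6)
closes: descent 0, river 26
min |a| on river = 2

2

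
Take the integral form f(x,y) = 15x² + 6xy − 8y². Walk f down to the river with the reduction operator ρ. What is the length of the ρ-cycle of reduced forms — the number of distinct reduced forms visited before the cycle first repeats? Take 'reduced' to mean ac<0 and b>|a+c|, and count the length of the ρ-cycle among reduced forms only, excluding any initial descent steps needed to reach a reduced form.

D = 516, ⌊√D⌋ = 22
descent: ρ → (-8,10,13)  [lands on river]
river: ρ → (13,16,-5)
river: ρ → (-5,14,16)
river: ρ → (16,18,-3)
river: ρ → (-3,18,16)
river: ρ → (16,14,-5)
river: ρ → (-5,16,13)
river: ρ → (13,10,-8)
river: ρ → (-8,22,1)
river: ρ → (1,22,-8)
ρ-cycle length = 10 (tail of 1 descent step not counted)

10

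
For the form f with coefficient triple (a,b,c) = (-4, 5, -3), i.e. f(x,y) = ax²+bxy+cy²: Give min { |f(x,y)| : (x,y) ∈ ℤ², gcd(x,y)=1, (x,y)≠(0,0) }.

translate: b→3 (≡-5 mod 8), so (4,-5,3)→(4,3,2)
flip: (4,3,2)→(2,-3,4)
translate: b→1 (≡-3 mod 4), so (2,-3,4)→(2,1,3)
reduced (well bottom): (2,1,3) with a≤c, −a<b≤a
well minimum |f| = |-2| = 2 (negative-definite)

2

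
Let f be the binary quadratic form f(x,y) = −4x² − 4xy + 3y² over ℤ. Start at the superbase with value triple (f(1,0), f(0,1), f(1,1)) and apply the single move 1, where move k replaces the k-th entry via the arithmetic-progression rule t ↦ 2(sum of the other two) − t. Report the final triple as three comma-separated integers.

start (-4,3,-5) = (f(1,0),f(0,1),f(1,1))
replace slot 1: 2·(3+(-5)) − (-4) = 0 → (0,3,-5)

0,3,-5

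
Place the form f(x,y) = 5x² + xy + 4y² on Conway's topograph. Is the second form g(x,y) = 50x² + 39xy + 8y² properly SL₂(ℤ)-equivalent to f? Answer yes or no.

D₁ = -79, D₂ = -79
f: flip: (5,1,4)→(4,-1,5)
f: reduced (well bottom): (4,-1,5) with a≤c, −a<b≤a
g: flip: (50,39,8)→(8,-39,50)
g: translate: b→-7 (≡-39 mod 16), so (8,-39,50)→(8,-7,4)
g: flip: (8,-7,4)→(4,7,8)
g: translate: b→-1 (≡7 mod 8), so (4,7,8)→(4,-1,5)
g: reduced (well bottom): (4,-1,5) with a≤c, −a<b≤a
reduced forms (4, -1, 5) vs (4, -1, 5) ⇒ equivalent

yes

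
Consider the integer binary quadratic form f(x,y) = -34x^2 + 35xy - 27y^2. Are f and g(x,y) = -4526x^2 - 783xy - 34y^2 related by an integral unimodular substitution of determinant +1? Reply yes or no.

D₁ = -2447, D₂ = -2447
f is negative-definite; reduce −f:
−f: translate: b→33 (≡-35 mod 68), so (34,-35,27)→(34,33,26)
−f: flip: (34,33,26)→(26,-33,34)
−f: translate: b→19 (≡-33 mod 52), so (26,-33,34)→(26,19,27)
−f: reduced (well bottom): (26,19,27) with a≤c, −a<b≤a
flip sign back: reduced form of f is (-26,-19,-27)
g is negative-definite; reduce −g:
−g: flip: (4526,783,34)→(34,-783,4526)
−g: translate: b→33 (≡-783 mod 68), so (34,-783,4526)→(34,33,26)
−g: flip: (34,33,26)→(26,-33,34)
−g: translate: b→19 (≡-33 mod 52), so (26,-33,34)→(26,19,27)
−g: reduced (well bottom): (26,19,27) with a≤c, −a<b≤a
flip sign back: reduced form of g is (-26,-19,-27)
reduced forms (-26, -19, -27) vs (-26, -19, -27) ⇒ equivalent

yes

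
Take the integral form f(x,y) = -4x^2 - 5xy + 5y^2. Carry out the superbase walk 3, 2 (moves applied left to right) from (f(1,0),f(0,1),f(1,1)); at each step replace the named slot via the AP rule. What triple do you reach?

start (-4,5,-4) = (f(1,0),f(0,1),f(1,1))
replace slot 3: 2·((-4)+5) − (-4) = 6 → (-4,5,6)
replace slot 2: 2·((-4)+6) − 5 = -1 → (-4,-1,6)

-4,-1,6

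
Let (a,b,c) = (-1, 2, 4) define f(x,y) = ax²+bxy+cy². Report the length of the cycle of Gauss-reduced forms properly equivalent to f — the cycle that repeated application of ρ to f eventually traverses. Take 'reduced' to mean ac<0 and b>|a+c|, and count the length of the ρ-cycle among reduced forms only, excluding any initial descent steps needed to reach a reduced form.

D = 20, ⌊√D⌋ = 4
descent: ρ → (4,-2,-1)
descent: ρ → (-1,4,1)  [lands on river]
river: ρ → (1,4,-1)
ρ-cycle length = 2 (tail of 2 descent steps not counted)

2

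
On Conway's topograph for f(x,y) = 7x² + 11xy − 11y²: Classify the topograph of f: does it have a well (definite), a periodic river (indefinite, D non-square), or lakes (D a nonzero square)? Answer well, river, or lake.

D = b²−4ac = 11² − 4·7·(-11) = 429
D > 0 non-square ⇒ indefinite ⇒ periodic river

river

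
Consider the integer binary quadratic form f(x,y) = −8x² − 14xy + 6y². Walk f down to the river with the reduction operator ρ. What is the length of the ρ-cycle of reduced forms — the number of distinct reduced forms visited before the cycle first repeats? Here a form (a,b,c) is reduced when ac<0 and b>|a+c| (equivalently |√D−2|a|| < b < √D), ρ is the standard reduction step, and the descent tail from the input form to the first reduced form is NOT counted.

D = 388, ⌊√D⌋ = 19
descent: ρ → (6,14,-8)  [lands on river]
river: ρ → (-8,18,2)
river: ρ → (2,18,-8)
river: ρ → (-8,14,6)
river: ρ → (6,10,-12)
river: ρ → (-12,14,4)
river: ρ → (4,18,-4)
river: ρ → (-4,14,12)
river: ρ → (12,10,-6)
river: ρ → (-6,14,8)
river: ρ → (8,18,-2)
river: ρ → (-2,18,8)
river: ρ → (8,14,-6)
river: ρ → (-6,10,12)
river: ρ → (12,14,-4)
river: ρ → (-4,18,4)
river: ρ → (4,14,-12)
river: ρ → (-12,10,6)
ρ-cycle length = 18 (tail of 1 descent step not counted)

18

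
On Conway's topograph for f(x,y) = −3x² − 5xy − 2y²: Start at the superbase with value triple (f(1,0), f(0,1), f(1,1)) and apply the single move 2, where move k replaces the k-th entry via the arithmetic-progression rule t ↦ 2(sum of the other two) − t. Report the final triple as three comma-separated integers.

start (-3,-2,-10) = (f(1,0),f(0,1),f(1,1))
replace slot 2: 2·((-3)+(-10)) − (-2) = -24 → (-3,-24,-10)

-3,-24,-10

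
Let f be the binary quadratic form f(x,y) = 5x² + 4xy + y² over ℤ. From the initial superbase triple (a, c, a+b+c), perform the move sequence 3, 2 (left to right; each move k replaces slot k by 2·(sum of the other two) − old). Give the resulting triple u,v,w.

start (5,1,10) = (f(1,0),f(0,1),f(1,1))
replace slot 3: 2·(5+1) − 10 = 2 → (5,1,2)
replace slot 2: 2·(5+2) − 1 = 13 → (5,13,2)

5,13,2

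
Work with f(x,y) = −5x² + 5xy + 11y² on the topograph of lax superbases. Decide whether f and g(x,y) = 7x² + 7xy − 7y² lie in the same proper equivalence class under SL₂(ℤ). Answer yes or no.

D₁ = 245, D₂ = 245
river cycle of f (length 2): (-5, 15, 1), (1, 15, -5)
river cycle of g (length 2): (-7, 7, 7), (7, 7, -7)
cycles differ ⇒ inequivalent

no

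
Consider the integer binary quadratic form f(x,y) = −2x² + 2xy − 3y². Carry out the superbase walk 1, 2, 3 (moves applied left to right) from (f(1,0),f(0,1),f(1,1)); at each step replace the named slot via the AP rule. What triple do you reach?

start (-2,-3,-3) = (f(1,0),f(0,1),f(1,1))
replace slot 1: 2·((-3)+(-3)) − (-2) = -10 → (-10,-3,-3)
replace slot 2: 2·((-10)+(-3)) − (-3) = -23 → (-10,-23,-3)
replace slot 3: 2·((-10)+(-23)) − (-3) = -63 → (-10,-23,-63)

-10,-23,-63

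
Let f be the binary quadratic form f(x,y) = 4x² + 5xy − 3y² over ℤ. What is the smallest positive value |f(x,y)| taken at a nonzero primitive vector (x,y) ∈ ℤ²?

river: ρ → (-3,7,2)
river: ρ → (2,5,-6)
river: ρ → (-6,7,1)
river: ρ → (1,7,-6)
river: ρ → (-6,5,2)
river: ρ → (2,7,-3)
river: ρ → (-3,5,4)
river: ρ → (4,3,-4)
river: ρ → (-4,5,3)
river: ρ → (3,7,-2)
river: ρ → (-2,5,6)
river: ρ → (6,7,-1)
river: ρ → (-1,7,6)
river: ρ → (6,5,-2)
river: ρ → (-2,7,3)
river: ρ → (3,5,-4)
river: ρ → (-4,3,4)
river: ρ → (4,5,-3)
closes: descent 0, river 18
min |a| on river = 1

1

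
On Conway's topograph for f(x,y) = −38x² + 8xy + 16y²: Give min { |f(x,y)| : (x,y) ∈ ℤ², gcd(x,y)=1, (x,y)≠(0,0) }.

descent: ρ → (16,24,-30)  [lands on river]
river: ρ → (-30,36,10)
river: ρ → (10,44,-14)
river: ρ → (-14,40,16)
closes: descent 1, river 4
min |a| on river = 10

10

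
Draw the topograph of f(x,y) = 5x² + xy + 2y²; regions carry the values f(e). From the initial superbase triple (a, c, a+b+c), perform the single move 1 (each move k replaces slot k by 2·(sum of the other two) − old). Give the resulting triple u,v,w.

start (5,2,8) = (f(1,0),f(0,1),f(1,1))
replace slot 1: 2·(2+8) − 5 = 15 → (15,2,8)

15,2,8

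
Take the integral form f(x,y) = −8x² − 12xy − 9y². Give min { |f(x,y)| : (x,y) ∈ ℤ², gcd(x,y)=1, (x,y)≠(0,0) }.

translate: b→-4 (≡12 mod 16), so (8,12,9)→(8,-4,5)
flip: (8,-4,5)→(5,4,8)
reduced (well bottom): (5,4,8) with a≤c, −a<b≤a
well minimum |f| = |-5| = 5 (negative-definite)

5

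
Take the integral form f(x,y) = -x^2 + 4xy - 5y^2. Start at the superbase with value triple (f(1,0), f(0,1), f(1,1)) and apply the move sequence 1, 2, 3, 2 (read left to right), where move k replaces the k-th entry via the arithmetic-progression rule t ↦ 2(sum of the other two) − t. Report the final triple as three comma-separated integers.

start (-1,-5,-2) = (f(1,0),f(0,1),f(1,1))
replace slot 1: 2·((-5)+(-2)) − (-1) = -13 → (-13,-5,-2)
replace slot 2: 2·((-13)+(-2)) − (-5) = -25 → (-13,-25,-2)
replace slot 3: 2·((-13)+(-25)) − (-2) = -74 → (-13,-25,-74)
replace slot 2: 2·((-13)+(-74)) − (-25) = -149 → (-13,-149,-74)

-13,-149,-74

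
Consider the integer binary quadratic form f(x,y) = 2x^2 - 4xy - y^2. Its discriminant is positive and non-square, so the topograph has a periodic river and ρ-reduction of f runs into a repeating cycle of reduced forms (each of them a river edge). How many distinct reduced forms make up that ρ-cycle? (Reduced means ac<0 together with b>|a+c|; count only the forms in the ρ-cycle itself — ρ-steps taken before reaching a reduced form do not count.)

D = 24, ⌊√D⌋ = 4
descent: ρ → (-1,4,2)  [lands on river]
river: ρ → (2,4,-1)
ρ-cycle length = 2 (tail of 1 descent step not counted)

2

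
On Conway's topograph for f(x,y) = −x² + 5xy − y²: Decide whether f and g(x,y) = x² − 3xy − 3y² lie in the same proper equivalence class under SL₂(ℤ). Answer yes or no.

D₁ = 21, D₂ = 21
river cycle of f (length 2): (-1, 3, 3), (3, 3, -1)
river cycle of g (length 2): (-3, 3, 1), (1, 3, -3)
cycles differ ⇒ inequivalent

no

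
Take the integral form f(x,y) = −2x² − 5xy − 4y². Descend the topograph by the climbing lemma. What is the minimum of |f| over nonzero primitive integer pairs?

translate: b→1 (≡5 mod 4), so (2,5,4)→(2,1,1)
flip: (2,1,1)→(1,-1,2)
translate: b→1 (≡-1 mod 2), so (1,-1,2)→(1,1,2)
reduced (well bottom): (1,1,2) with a≤c, −a<b≤a
well minimum |f| = |-1| = 1 (negative-definite)

1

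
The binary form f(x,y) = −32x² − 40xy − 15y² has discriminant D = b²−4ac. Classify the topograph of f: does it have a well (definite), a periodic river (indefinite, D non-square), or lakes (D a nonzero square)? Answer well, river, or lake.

D = b²−4ac = (-40)² − 4·(-32)·(-15) = -320
D < 0 ⇒ definite ⇒ every region one sign ⇒ single well

well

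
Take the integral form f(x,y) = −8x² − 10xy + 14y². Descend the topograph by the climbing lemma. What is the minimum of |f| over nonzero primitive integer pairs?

descent: ρ → (14,10,-8)  [lands on river]
river: ρ → (-8,22,2)
river: ρ → (2,22,-8)
river: ρ → (-8,10,14)
river: ρ → (14,18,-4)
river: ρ → (-4,22,4)
river: ρ → (4,18,-14)
river: ρ → (-14,10,8)
river: ρ → (8,22,-2)
river: ρ → (-2,22,8)
river: ρ → (8,10,-14)
river: ρ → (-14,18,4)
river: ρ → (4,22,-4)
river: ρ → (-4,18,14)
closes: descent 1, river 14
min |a| on river = 2

2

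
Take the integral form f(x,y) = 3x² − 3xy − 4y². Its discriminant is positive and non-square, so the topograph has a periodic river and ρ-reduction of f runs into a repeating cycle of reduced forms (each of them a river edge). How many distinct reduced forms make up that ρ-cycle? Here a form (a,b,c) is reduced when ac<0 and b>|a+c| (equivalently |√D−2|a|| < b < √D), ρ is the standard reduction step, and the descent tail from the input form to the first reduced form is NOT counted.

D = 57, ⌊√D⌋ = 7
descent: ρ → (-4,3,3)  [lands on river]
river: ρ → (3,3,-4)
river: ρ → (-4,5,2)
river: ρ → (2,7,-1)
river: ρ → (-1,7,2)
river: ρ → (2,5,-4)
ρ-cycle length = 6 (tail of 1 descent step not counted)

6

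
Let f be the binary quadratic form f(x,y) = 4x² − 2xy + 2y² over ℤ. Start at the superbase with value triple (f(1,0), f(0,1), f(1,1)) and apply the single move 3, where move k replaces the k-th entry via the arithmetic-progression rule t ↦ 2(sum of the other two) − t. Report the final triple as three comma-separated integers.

start (4,2,4) = (f(1,0),f(0,1),f(1,1))
replace slot 3: 2·(4+2) − 4 = 8 → (4,2,8)

4,2,8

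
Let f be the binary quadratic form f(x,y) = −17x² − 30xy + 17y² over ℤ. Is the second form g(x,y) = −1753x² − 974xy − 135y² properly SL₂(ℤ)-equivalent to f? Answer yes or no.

D₁ = 2056, D₂ = 2056
river cycle of f (length 12): (17, 30, -17), (-17, 38, 9), (9, 34, -25), (-25, 16, 18), (18, 20, -23), (-23, 26, 15), (15, 34, -15), (-15, 26, 23), (23, 20, -18), (-18, 16, 25), … (2 more)
river cycle of g (length 12): (-17, 38, 9), (9, 34, -25), (-25, 16, 18), (18, 20, -23), (-23, 26, 15), (15, 34, -15), (-15, 26, 23), (23, 20, -18), (-18, 16, 25), (25, 34, -9), … (2 more)
cycles coincide ⇒ equivalent

yes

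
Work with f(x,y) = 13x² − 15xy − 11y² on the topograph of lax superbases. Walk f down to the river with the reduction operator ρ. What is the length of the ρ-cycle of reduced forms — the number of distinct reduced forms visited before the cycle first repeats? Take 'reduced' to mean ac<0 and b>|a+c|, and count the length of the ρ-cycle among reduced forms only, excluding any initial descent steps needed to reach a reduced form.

D = 797, ⌊√D⌋ = 28
descent: ρ → (-11,15,13)  [lands on river]
river: ρ → (13,11,-13)
river: ρ → (-13,15,11)
river: ρ → (11,7,-17)
river: ρ → (-17,27,1)
river: ρ → (1,27,-17)
river: ρ → (-17,7,11)
river: ρ → (11,15,-13)
river: ρ → (-13,11,13)
river: ρ → (13,15,-11)
river: ρ → (-11,7,17)
river: ρ → (17,27,-1)
river: ρ → (-1,27,17)
river: ρ → (17,7,-11)
ρ-cycle length = 14 (tail of 1 descent step not counted)

14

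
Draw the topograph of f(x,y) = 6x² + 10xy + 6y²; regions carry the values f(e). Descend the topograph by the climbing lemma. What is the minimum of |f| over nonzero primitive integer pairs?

translate: b→-2 (≡10 mod 12), so (6,10,6)→(6,-2,2)
flip: (6,-2,2)→(2,2,6)
reduced (well bottom): (2,2,6) with a≤c, −a<b≤a
well minimum = a = 2

2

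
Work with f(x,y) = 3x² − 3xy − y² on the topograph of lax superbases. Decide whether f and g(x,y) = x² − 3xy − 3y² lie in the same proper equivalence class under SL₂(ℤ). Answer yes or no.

D₁ = 21, D₂ = 21
river cycle of f (length 2): (-1, 3, 3), (3, 3, -1)
river cycle of g (length 2): (-3, 3, 1), (1, 3, -3)
cycles differ ⇒ inequivalent

no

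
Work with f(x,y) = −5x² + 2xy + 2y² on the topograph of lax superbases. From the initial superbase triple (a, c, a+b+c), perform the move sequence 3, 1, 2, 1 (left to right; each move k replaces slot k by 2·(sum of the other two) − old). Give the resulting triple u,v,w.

start (-5,2,-1) = (f(1,0),f(0,1),f(1,1))
replace slot 3: 2·((-5)+2) − (-1) = -5 → (-5,2,-5)
replace slot 1: 2·(2+(-5)) − (-5) = -1 → (-1,2,-5)
replace slot 2: 2·((-1)+(-5)) − 2 = -14 → (-1,-14,-5)
replace slot 1: 2·((-14)+(-5)) − (-1) = -37 → (-37,-14,-5)

-37,-14,-5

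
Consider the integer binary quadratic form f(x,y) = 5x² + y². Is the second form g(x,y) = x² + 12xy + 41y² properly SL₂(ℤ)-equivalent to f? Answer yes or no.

D₁ = -20, D₂ = -20
f: flip: (5,0,1)→(1,0,5)
f: reduced (well bottom): (1,0,5) with a≤c, −a<b≤a
g: translate: b→0 (≡12 mod 2), so (1,12,41)→(1,0,5)
g: reduced (well bottom): (1,0,5) with a≤c, −a<b≤a
reduced forms (1, 0, 5) vs (1, 0, 5) ⇒ equivalent

yes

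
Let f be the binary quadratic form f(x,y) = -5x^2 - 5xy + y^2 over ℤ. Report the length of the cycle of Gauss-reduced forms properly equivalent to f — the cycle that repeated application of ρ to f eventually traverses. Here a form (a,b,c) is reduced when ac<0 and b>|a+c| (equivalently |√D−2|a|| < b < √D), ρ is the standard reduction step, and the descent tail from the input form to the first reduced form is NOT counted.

D = 45, ⌊√D⌋ = 6
descent: ρ → (1,5,-5)  [lands on river]
river: ρ → (-5,5,1)
ρ-cycle length = 2 (tail of 1 descent step not counted)

2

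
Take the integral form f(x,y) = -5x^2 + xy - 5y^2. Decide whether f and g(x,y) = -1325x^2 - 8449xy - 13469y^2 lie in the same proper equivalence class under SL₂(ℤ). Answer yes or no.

D₁ = -99, D₂ = -99
f is negative-definite; reduce −f:
−f: flip: (5,-1,5)→(5,1,5)
−f: reduced (well bottom): (5,1,5) with a≤c, −a<b≤a
flip sign back: reduced form of f is (-5,-1,-5)
g is negative-definite; reduce −g:
−g: translate: b→499 (≡8449 mod 2650), so (1325,8449,13469)→(1325,499,47)
−g: flip: (1325,499,47)→(47,-499,1325)
−g: translate: b→-29 (≡-499 mod 94), so (47,-499,1325)→(47,-29,5)
−g: flip: (47,-29,5)→(5,29,47)
−g: translate: b→-1 (≡29 mod 10), so (5,29,47)→(5,-1,5)
−g: flip: (5,-1,5)→(5,1,5)
−g: reduced (well bottom): (5,1,5) with a≤c, −a<b≤a
flip sign back: reduced form of g is (-5,-1,-5)
reduced forms (-5, -1, -5) vs (-5, -1, -5) ⇒ equivalent

yes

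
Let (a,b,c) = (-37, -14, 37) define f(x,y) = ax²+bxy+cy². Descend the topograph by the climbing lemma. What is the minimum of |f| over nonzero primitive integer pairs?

descent: ρ → (37,14,-37)  [lands on river]
river: ρ → (-37,60,14)
river: ρ → (14,52,-53)
river: ρ → (-53,54,13)
river: ρ → (13,50,-61)
river: ρ → (-61,72,2)
river: ρ → (2,72,-61)
river: ρ → (-61,50,13)
river: ρ → (13,54,-53)
river: ρ → (-53,52,14)
river: ρ → (14,60,-37)
river: ρ → (-37,14,37)
river: ρ → (37,60,-14)
river: ρ → (-14,52,53)
river: ρ → (53,54,-13)
river: ρ → (-13,50,61)
river: ρ → (61,72,-2)
river: ρ → (-2,72,61)
river: ρ → (61,50,-13)
river: ρ → (-13,54,53)
river: ρ → (53,52,-14)
river: ρ → (-14,60,37)
closes: descent 1, river 22
min |a| on river = 2

2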